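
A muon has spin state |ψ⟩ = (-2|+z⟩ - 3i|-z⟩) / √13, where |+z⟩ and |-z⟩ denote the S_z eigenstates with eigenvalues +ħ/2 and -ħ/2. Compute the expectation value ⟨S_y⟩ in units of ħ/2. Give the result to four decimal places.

0.9231

⟨σ_y⟩ = 2 Im(a* b)/(|a|²+|b|²) with a = -2, b = -3i.
a* b = 6i, so ⟨σ_y⟩ = 12/13.
⟨S_y⟩ = (ħ/2)·⟨σ_y⟩.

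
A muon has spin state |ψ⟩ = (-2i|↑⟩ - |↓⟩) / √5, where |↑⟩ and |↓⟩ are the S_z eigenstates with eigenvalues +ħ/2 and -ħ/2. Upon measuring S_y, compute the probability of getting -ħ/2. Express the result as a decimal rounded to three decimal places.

|-y⟩ = (|↑⟩ - i|↓⟩)/√2, so ⟨-y|ψ⟩ = (-3i) / (√2·√5).
P = |-3i|² / 10 = 9/10.

0.900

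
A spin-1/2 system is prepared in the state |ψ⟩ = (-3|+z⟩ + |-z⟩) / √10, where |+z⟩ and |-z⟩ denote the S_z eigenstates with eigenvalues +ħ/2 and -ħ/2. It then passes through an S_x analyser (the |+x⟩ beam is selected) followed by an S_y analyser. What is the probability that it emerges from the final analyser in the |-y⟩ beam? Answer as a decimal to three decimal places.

First analyser (S_x): P(|+x⟩) = |⟨+x|ψ⟩|² = 4/20.
After stage 1 the state is |+x⟩; P(|-y⟩) = |⟨-y|+x⟩|² = 1/2.
Joint probability = 4/20 × 1/2 = 0.100.

0.100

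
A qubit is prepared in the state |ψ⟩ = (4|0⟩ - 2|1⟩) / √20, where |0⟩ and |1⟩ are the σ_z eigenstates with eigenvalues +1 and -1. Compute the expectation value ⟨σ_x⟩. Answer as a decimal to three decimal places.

-0.800

⟨σ_x⟩ = 2 Re(a* b)/(|a|²+|b|²) with a = 4, b = -2.
a* b = -8, so ⟨σ_x⟩ = -16/20.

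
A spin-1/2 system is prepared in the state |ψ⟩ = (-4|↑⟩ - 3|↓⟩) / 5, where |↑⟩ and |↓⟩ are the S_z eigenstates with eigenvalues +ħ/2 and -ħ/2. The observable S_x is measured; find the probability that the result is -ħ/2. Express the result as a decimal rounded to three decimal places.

0.020

|-x⟩ = (|↑⟩ - |↓⟩)/√2, so ⟨-x|ψ⟩ = (-1) / (√2·5).
P = |-1|² / 50 = 1/50.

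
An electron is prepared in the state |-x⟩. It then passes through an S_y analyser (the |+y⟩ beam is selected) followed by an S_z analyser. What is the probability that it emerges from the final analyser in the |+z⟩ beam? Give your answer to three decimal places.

First analyser (S_y): from |-x⟩, P(|+y⟩) = 1/2.
After stage 1 the state is |+y⟩; P(|+z⟩) = |⟨+z|+y⟩|² = 1/2.
Joint probability = 1/2 × 1/2 = 0.250.

0.250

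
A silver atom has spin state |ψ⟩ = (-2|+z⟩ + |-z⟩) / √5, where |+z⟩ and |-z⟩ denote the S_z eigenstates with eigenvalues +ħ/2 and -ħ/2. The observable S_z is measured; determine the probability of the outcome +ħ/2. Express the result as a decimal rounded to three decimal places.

The +ħ/2 outcome corresponds to |+z⟩. Its amplitude in |ψ⟩ is -2/√5.
P = |-2|² / 5 = 4/5.

0.800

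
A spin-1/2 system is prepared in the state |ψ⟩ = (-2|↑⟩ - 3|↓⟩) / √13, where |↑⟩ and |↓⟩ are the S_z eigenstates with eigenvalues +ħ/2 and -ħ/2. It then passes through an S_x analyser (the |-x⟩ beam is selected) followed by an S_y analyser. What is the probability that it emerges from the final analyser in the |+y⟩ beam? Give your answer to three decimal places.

First analyser (S_x): P(|-x⟩) = |⟨-x|ψ⟩|² = 1/26.
After stage 1 the state is |-x⟩; P(|+y⟩) = |⟨+y|-x⟩|² = 1/2.
Joint probability = 1/26 × 1/2 = 0.019.

0.019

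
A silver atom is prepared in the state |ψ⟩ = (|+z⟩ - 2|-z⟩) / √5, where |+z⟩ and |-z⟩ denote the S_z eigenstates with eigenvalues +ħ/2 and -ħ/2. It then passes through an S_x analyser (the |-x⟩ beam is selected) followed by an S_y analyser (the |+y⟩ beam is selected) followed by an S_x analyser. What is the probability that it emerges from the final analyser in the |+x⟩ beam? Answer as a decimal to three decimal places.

0.225

First analyser (S_x): P(|-x⟩) = |⟨-x|ψ⟩|² = 9/10.
After stage 1 the state is |-x⟩; P(|+y⟩) = |⟨+y|-x⟩|² = 1/2.
After stage 2 the state is |+y⟩; P(|+x⟩) = |⟨+x|+y⟩|² = 1/2.
Joint probability = 9/10 × 1/2 × 1/2 = 0.225.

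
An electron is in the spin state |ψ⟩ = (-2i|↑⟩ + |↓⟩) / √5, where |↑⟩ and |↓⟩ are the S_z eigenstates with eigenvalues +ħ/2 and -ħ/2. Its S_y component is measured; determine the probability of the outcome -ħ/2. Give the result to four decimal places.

0.1000

|-y⟩ = (|↑⟩ - i|↓⟩)/√2, so ⟨-y|ψ⟩ = (-i) / (√2·√5).
P = |-i|² / 10 = 1/10.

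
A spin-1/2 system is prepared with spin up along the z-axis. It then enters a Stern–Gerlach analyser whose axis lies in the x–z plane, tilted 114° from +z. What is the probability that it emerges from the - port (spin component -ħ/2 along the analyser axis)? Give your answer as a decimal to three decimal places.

For spin-½, the probability of finding spin-up along an axis at angle θ to the initial spin direction is cos²(θ/2); spin-down is sin²(θ/2).
θ = 114°, so P = sin²(57°) ≈ 0.703.

0.703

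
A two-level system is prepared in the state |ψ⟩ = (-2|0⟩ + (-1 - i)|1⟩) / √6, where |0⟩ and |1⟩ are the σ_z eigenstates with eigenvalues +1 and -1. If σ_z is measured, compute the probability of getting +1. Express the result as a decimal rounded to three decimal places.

The +1 outcome corresponds to |0⟩. Its amplitude in |ψ⟩ is -2/√6.
P = |-2|² / 6 = 4/6.

0.667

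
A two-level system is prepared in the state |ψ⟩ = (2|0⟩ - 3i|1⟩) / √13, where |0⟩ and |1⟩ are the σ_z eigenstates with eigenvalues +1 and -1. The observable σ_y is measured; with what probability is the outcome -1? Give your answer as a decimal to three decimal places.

0.962

|-y⟩ = (|0⟩ - i|1⟩)/√2, so ⟨-y|ψ⟩ = (5) / (√2·√13).
P = |5|² / 26 = 25/26.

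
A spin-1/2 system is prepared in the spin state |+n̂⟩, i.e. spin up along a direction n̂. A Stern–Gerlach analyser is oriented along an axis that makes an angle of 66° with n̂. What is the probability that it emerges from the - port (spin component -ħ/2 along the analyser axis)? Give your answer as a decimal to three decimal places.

For spin-½, the probability of finding spin-up along an axis at angle θ to the initial spin direction is cos²(θ/2); spin-down is sin²(θ/2).
θ = 66°, so P = sin²(33°) ≈ 0.297.

0.297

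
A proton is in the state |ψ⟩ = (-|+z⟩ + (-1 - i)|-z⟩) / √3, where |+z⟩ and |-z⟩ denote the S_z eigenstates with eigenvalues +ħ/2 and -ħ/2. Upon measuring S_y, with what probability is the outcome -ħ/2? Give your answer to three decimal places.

|-y⟩ = (|+z⟩ - i|-z⟩)/√2, so ⟨-y|ψ⟩ = (-i) / (√2·√3).
P = |-i|² / 6 = 1/6.

0.167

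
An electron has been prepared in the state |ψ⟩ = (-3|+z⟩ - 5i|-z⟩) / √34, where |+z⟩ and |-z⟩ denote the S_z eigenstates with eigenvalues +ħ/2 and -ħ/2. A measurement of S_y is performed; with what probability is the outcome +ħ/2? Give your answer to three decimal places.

0.941

|+y⟩ = (|+z⟩ + i|-z⟩)/√2, so ⟨+y|ψ⟩ = (-8) / (√2·√34).
P = |-8|² / 68 = 64/68.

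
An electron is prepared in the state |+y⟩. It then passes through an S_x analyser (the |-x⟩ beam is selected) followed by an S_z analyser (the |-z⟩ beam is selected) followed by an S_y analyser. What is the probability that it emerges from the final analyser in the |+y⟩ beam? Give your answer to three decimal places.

0.125

First analyser (S_x): from |+y⟩, P(|-x⟩) = 1/2.
After stage 1 the state is |-x⟩; P(|-z⟩) = |⟨-z|-x⟩|² = 1/2.
After stage 2 the state is |-z⟩; P(|+y⟩) = |⟨+y|-z⟩|² = 1/2.
Joint probability = 1/2 × 1/2 × 1/2 = 0.125.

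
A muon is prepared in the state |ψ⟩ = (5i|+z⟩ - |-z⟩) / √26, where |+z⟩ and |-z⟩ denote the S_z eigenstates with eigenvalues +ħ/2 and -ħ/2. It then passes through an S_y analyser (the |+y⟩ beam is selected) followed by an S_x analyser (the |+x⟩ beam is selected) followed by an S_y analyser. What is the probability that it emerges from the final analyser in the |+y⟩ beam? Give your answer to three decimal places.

First analyser (S_y): P(|+y⟩) = |⟨+y|ψ⟩|² = 36/52.
After stage 1 the state is |+y⟩; P(|+x⟩) = |⟨+x|+y⟩|² = 1/2.
After stage 2 the state is |+x⟩; P(|+y⟩) = |⟨+y|+x⟩|² = 1/2.
Joint probability = 36/52 × 1/2 × 1/2 = 0.173.

0.173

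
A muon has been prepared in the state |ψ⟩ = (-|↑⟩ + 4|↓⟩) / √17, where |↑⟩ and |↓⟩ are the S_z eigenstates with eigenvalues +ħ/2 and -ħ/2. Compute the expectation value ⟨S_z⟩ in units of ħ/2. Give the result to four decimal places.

⟨σ_z⟩ = |a|² - |b|² divided by |a|²+|b|², with a, b the |↑⟩, |↓⟩ amplitudes.
= (1 - 16)/17 = -15/17.
⟨S_z⟩ = (ħ/2)·⟨σ_z⟩.

-0.8824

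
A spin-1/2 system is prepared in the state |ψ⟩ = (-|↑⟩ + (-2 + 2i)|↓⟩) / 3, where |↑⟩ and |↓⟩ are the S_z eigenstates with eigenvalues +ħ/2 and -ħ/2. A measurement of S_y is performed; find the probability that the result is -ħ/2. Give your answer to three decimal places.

0.722

|-y⟩ = (|↑⟩ - i|↓⟩)/√2, so ⟨-y|ψ⟩ = (-3 - 2i) / (√2·3).
P = |-3 - 2i|² / 18 = 13/18.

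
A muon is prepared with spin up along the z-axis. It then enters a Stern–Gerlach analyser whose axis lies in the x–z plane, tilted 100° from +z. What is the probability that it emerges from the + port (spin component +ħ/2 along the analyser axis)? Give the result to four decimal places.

0.4132

For spin-½, the probability of finding spin-up along an axis at angle θ to the initial spin direction is cos²(θ/2); spin-down is sin²(θ/2).
θ = 100°, so P = cos²(50°) ≈ 0.4132.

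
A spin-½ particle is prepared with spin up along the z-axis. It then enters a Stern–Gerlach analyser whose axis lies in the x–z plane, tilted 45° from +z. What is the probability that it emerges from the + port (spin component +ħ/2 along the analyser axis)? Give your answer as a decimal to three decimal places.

For spin-½, the probability of finding spin-up along an axis at angle θ to the initial spin direction is cos²(θ/2); spin-down is sin²(θ/2).
θ = 45°, so P = cos²(22.5°) ≈ 0.854.

0.854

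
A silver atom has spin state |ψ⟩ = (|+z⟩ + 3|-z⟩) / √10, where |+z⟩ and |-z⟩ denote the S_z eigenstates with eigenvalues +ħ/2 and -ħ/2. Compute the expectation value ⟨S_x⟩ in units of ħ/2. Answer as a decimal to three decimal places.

0.600

⟨σ_x⟩ = 2 Re(a* b)/(|a|²+|b|²) with a = 1, b = 3.
a* b = 3, so ⟨σ_x⟩ = 6/10.
⟨S_x⟩ = (ħ/2)·⟨σ_x⟩.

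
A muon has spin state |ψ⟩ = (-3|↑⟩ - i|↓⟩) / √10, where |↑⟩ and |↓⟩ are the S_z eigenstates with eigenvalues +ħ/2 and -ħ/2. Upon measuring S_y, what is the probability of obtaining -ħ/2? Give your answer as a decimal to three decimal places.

|-y⟩ = (|↑⟩ - i|↓⟩)/√2, so ⟨-y|ψ⟩ = (-2) / (√2·√10).
P = |-2|² / 20 = 4/20.

0.200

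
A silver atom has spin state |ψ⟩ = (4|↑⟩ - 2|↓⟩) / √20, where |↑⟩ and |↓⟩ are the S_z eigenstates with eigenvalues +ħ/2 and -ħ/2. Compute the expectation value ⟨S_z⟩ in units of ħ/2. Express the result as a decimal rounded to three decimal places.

0.600

⟨σ_z⟩ = |a|² - |b|² divided by |a|²+|b|², with a, b the |↑⟩, |↓⟩ amplitudes.
= (16 - 4)/20 = 12/20.
⟨S_z⟩ = (ħ/2)·⟨σ_z⟩.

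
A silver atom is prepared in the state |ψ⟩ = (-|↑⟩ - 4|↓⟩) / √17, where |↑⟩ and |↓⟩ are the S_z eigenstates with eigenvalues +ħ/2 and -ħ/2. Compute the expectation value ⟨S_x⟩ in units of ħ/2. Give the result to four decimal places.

0.4706

⟨σ_x⟩ = 2 Re(a* b)/(|a|²+|b|²) with a = -1, b = -4.
a* b = 4, so ⟨σ_x⟩ = 8/17.
⟨S_x⟩ = (ħ/2)·⟨σ_x⟩.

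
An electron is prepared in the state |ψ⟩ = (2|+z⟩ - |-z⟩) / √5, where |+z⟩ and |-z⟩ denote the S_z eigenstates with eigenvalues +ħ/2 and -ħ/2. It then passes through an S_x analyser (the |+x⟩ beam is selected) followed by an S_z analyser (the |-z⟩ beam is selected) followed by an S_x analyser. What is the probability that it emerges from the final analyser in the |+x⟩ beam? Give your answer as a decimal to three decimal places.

0.025

First analyser (S_x): P(|+x⟩) = |⟨+x|ψ⟩|² = 1/10.
After stage 1 the state is |+x⟩; P(|-z⟩) = |⟨-z|+x⟩|² = 1/2.
After stage 2 the state is |-z⟩; P(|+x⟩) = |⟨+x|-z⟩|² = 1/2.
Joint probability = 1/10 × 1/2 × 1/2 = 0.025.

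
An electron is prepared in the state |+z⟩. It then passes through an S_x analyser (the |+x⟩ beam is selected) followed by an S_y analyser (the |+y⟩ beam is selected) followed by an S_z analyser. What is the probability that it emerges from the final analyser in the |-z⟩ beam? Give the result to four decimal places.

0.1250

First analyser (S_x): from |+z⟩, P(|+x⟩) = 1/2.
After stage 1 the state is |+x⟩; P(|+y⟩) = |⟨+y|+x⟩|² = 1/2.
After stage 2 the state is |+y⟩; P(|-z⟩) = |⟨-z|+y⟩|² = 1/2.
Joint probability = 1/2 × 1/2 × 1/2 = 0.1250.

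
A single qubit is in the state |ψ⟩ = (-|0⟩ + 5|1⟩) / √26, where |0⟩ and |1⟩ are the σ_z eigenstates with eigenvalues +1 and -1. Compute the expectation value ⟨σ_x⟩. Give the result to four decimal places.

-0.3846

⟨σ_x⟩ = 2 Re(a* b)/(|a|²+|b|²) with a = -1, b = 5.
a* b = -5, so ⟨σ_x⟩ = -10/26.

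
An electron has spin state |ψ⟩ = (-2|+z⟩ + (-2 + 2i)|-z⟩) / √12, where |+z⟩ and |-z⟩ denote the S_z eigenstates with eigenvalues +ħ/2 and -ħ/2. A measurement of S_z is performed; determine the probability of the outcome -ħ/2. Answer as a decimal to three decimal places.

The -ħ/2 outcome corresponds to |-z⟩. Its amplitude in |ψ⟩ is (-2 + 2i)/√12.
P = |-2 + 2i|² / 12 = 8/12.

0.667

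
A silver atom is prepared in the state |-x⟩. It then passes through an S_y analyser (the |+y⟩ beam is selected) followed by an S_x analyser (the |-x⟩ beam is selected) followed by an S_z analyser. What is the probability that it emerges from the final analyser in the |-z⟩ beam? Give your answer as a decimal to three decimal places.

First analyser (S_y): from |-x⟩, P(|+y⟩) = 1/2.
After stage 1 the state is |+y⟩; P(|-x⟩) = |⟨-x|+y⟩|² = 1/2.
After stage 2 the state is |-x⟩; P(|-z⟩) = |⟨-z|-x⟩|² = 1/2.
Joint probability = 1/2 × 1/2 × 1/2 = 0.125.

0.125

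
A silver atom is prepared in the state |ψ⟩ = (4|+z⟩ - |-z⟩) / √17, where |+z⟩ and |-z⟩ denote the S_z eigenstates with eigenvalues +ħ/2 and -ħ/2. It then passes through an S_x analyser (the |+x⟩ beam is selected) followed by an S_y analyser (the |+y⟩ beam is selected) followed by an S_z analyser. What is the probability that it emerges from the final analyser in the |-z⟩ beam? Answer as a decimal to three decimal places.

First analyser (S_x): P(|+x⟩) = |⟨+x|ψ⟩|² = 9/34.
After stage 1 the state is |+x⟩; P(|+y⟩) = |⟨+y|+x⟩|² = 1/2.
After stage 2 the state is |+y⟩; P(|-z⟩) = |⟨-z|+y⟩|² = 1/2.
Joint probability = 9/34 × 1/2 × 1/2 = 0.066.

0.066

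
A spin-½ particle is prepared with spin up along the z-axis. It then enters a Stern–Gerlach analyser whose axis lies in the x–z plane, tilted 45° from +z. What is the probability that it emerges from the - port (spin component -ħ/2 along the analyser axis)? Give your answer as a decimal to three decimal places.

0.146

For spin-½, the probability of finding spin-up along an axis at angle θ to the initial spin direction is cos²(θ/2); spin-down is sin²(θ/2).
θ = 45°, so P = sin²(22.5°) ≈ 0.146.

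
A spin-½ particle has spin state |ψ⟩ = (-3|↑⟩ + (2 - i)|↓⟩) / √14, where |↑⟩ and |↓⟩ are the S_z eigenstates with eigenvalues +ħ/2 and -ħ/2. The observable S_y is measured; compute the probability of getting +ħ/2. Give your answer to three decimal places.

0.714

|+y⟩ = (|↑⟩ + i|↓⟩)/√2, so ⟨+y|ψ⟩ = (-4 - 2i) / (√2·√14).
P = |-4 - 2i|² / 28 = 20/28.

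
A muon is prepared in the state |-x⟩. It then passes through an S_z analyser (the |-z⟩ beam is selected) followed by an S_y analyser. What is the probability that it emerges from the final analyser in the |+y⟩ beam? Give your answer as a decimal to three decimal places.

0.250

First analyser (S_z): from |-x⟩, P(|-z⟩) = 1/2.
After stage 1 the state is |-z⟩; P(|+y⟩) = |⟨+y|-z⟩|² = 1/2.
Joint probability = 1/2 × 1/2 = 0.250.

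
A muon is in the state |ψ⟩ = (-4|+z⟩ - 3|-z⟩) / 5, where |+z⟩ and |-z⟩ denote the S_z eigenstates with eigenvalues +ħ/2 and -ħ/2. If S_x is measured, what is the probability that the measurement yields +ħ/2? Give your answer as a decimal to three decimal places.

|+x⟩ = (|+z⟩ + |-z⟩)/√2, so ⟨+x|ψ⟩ = (-7) / (√2·5).
P = |-7|² / 50 = 49/50.

0.980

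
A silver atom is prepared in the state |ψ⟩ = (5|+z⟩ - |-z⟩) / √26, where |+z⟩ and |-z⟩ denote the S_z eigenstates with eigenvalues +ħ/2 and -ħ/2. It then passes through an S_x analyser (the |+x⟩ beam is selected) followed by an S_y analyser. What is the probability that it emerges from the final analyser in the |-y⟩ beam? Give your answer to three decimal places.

First analyser (S_x): P(|+x⟩) = |⟨+x|ψ⟩|² = 16/52.
After stage 1 the state is |+x⟩; P(|-y⟩) = |⟨-y|+x⟩|² = 1/2.
Joint probability = 16/52 × 1/2 = 0.154.

0.154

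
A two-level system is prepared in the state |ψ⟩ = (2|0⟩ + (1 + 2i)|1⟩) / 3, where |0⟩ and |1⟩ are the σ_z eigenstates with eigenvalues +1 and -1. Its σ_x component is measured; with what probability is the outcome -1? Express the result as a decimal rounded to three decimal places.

|-x⟩ = (|0⟩ - |1⟩)/√2, so ⟨-x|ψ⟩ = (1 - 2i) / (√2·3).
P = |1 - 2i|² / 18 = 5/18.

0.278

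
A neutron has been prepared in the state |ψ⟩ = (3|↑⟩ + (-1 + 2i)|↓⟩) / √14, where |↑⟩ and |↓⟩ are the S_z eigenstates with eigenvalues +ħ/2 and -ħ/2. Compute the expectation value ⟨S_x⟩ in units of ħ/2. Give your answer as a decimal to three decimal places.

⟨σ_x⟩ = 2 Re(a* b)/(|a|²+|b|²) with a = 3, b = (-1 + 2i).
a* b = (-3 + 6i), so ⟨σ_x⟩ = -6/14.
⟨S_x⟩ = (ħ/2)·⟨σ_x⟩.

-0.429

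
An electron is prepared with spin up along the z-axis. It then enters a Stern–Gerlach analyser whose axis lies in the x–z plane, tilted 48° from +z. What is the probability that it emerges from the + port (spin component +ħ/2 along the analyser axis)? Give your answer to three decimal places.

0.835

For spin-½, the probability of finding spin-up along an axis at angle θ to the initial spin direction is cos²(θ/2); spin-down is sin²(θ/2).
θ = 48°, so P = cos²(24°) ≈ 0.835.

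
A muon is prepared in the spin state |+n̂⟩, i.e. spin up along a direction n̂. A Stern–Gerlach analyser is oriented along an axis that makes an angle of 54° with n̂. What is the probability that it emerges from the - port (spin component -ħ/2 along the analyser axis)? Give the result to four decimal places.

0.2061

For spin-½, the probability of finding spin-up along an axis at angle θ to the initial spin direction is cos²(θ/2); spin-down is sin²(θ/2).
θ = 54°, so P = sin²(27°) ≈ 0.2061.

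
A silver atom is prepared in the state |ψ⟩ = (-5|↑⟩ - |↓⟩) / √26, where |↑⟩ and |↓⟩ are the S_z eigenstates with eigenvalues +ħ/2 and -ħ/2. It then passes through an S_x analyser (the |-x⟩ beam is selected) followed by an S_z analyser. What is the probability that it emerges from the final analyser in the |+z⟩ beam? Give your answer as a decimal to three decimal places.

First analyser (S_x): P(|-x⟩) = |⟨-x|ψ⟩|² = 16/52.
After stage 1 the state is |-x⟩; P(|+z⟩) = |⟨+z|-x⟩|² = 1/2.
Joint probability = 16/52 × 1/2 = 0.154.

0.154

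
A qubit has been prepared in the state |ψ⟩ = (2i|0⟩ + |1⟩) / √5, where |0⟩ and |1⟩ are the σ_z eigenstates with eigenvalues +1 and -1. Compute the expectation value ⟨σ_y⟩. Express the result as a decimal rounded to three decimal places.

-0.800

⟨σ_y⟩ = 2 Im(a* b)/(|a|²+|b|²) with a = 2i, b = 1.
a* b = -2i, so ⟨σ_y⟩ = -4/5.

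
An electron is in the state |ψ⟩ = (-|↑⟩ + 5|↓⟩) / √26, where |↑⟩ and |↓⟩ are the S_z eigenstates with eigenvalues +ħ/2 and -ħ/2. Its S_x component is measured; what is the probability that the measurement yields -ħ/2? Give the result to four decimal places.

0.6923

|-x⟩ = (|↑⟩ - |↓⟩)/√2, so ⟨-x|ψ⟩ = (-6) / (√2·√26).
P = |-6|² / 52 = 36/52.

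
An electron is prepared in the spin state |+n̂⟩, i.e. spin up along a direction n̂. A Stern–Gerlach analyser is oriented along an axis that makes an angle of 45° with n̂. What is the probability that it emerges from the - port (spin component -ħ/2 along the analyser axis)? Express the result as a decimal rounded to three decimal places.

0.146

For spin-½, the probability of finding spin-up along an axis at angle θ to the initial spin direction is cos²(θ/2); spin-down is sin²(θ/2).
θ = 45°, so P = sin²(22.5°) ≈ 0.146.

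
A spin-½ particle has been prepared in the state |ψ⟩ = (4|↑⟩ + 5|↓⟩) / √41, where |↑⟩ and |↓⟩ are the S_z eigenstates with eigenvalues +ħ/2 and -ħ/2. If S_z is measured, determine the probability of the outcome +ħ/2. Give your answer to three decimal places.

0.390

The +ħ/2 outcome corresponds to |↑⟩. Its amplitude in |ψ⟩ is 4/√41.
P = |4|² / 41 = 16/41.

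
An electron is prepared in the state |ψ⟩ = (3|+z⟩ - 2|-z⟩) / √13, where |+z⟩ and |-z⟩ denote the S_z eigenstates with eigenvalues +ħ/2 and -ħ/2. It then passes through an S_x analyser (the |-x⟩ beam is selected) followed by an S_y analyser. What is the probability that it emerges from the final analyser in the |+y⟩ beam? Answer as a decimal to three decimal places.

First analyser (S_x): P(|-x⟩) = |⟨-x|ψ⟩|² = 25/26.
After stage 1 the state is |-x⟩; P(|+y⟩) = |⟨+y|-x⟩|² = 1/2.
Joint probability = 25/26 × 1/2 = 0.481.

0.481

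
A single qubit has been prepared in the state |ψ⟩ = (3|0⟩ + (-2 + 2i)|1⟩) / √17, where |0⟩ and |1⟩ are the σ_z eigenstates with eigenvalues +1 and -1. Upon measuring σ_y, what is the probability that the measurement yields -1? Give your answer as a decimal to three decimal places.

0.147

|-y⟩ = (|0⟩ - i|1⟩)/√2, so ⟨-y|ψ⟩ = (1 - 2i) / (√2·√17).
P = |1 - 2i|² / 34 = 5/34.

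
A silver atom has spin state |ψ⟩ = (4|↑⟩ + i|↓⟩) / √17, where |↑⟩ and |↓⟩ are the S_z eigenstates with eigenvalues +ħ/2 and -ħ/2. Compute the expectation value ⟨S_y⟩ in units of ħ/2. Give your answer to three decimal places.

0.471

⟨σ_y⟩ = 2 Im(a* b)/(|a|²+|b|²) with a = 4, b = i.
a* b = 4i, so ⟨σ_y⟩ = 8/17.
⟨S_y⟩ = (ħ/2)·⟨σ_y⟩.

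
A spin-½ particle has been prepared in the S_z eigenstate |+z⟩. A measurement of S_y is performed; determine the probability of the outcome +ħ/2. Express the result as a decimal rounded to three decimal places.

0.500

In the S_z basis, |+z⟩ = |↑⟩ and |+y⟩ = (|↑⟩ + i|↓⟩)/√2.
|⟨+y|+z⟩|² = 1/2.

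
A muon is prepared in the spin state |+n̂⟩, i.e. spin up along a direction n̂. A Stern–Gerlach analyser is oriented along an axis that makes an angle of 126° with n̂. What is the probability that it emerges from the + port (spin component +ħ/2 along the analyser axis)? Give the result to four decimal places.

For spin-½, the probability of finding spin-up along an axis at angle θ to the initial spin direction is cos²(θ/2); spin-down is sin²(θ/2).
θ = 126°, so P = cos²(63°) ≈ 0.2061.

0.2061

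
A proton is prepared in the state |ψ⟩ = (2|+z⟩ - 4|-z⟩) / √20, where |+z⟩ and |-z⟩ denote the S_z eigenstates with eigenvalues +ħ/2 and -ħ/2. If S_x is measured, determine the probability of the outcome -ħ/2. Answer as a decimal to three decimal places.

0.900

|-x⟩ = (|+z⟩ - |-z⟩)/√2, so ⟨-x|ψ⟩ = (6) / (√2·√20).
P = |6|² / 40 = 36/40.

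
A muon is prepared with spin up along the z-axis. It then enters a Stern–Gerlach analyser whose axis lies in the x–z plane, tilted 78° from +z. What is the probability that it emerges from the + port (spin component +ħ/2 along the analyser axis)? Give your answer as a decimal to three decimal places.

For spin-½, the probability of finding spin-up along an axis at angle θ to the initial spin direction is cos²(θ/2); spin-down is sin²(θ/2).
θ = 78°, so P = cos²(39°) ≈ 0.604.

0.604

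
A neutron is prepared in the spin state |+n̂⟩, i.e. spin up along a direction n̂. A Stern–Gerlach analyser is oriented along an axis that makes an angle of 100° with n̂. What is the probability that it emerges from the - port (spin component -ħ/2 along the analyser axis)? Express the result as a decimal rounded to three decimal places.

For spin-½, the probability of finding spin-up along an axis at angle θ to the initial spin direction is cos²(θ/2); spin-down is sin²(θ/2).
θ = 100°, so P = sin²(50°) ≈ 0.587.

0.587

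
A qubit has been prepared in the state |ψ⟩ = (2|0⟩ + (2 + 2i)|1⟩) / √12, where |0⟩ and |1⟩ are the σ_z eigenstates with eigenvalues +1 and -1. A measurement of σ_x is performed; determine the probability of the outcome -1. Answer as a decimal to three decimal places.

|-x⟩ = (|0⟩ - |1⟩)/√2, so ⟨-x|ψ⟩ = (-2i) / (√2·√12).
P = |-2i|² / 24 = 4/24.

0.167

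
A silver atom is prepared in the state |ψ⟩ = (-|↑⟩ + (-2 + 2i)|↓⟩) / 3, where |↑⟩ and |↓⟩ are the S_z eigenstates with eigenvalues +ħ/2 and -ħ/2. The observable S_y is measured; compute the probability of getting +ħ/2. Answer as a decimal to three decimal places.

|+y⟩ = (|↑⟩ + i|↓⟩)/√2, so ⟨+y|ψ⟩ = (1 + 2i) / (√2·3).
P = |1 + 2i|² / 18 = 5/18.

0.278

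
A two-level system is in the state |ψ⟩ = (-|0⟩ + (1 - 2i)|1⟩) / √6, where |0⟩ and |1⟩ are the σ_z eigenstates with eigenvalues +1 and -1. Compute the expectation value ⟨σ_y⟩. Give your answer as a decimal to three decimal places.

0.667

⟨σ_y⟩ = 2 Im(a* b)/(|a|²+|b|²) with a = -1, b = (1 - 2i).
a* b = (-1 + 2i), so ⟨σ_y⟩ = 4/6.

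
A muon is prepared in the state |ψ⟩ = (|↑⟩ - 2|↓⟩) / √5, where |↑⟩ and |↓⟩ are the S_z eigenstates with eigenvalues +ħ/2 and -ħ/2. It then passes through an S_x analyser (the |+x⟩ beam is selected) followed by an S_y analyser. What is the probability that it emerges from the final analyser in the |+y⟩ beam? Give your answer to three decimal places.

First analyser (S_x): P(|+x⟩) = |⟨+x|ψ⟩|² = 1/10.
After stage 1 the state is |+x⟩; P(|+y⟩) = |⟨+y|+x⟩|² = 1/2.
Joint probability = 1/10 × 1/2 = 0.050.

0.050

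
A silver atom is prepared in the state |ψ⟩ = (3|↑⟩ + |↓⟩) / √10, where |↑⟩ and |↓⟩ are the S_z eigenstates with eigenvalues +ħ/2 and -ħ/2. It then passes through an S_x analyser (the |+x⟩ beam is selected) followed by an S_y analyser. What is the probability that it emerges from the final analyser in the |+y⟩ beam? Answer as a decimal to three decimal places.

First analyser (S_x): P(|+x⟩) = |⟨+x|ψ⟩|² = 16/20.
After stage 1 the state is |+x⟩; P(|+y⟩) = |⟨+y|+x⟩|² = 1/2.
Joint probability = 16/20 × 1/2 = 0.400.

0.400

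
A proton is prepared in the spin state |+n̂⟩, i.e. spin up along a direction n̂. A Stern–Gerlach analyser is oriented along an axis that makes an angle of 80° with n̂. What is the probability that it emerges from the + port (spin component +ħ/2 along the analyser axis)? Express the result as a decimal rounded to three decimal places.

For spin-½, the probability of finding spin-up along an axis at angle θ to the initial spin direction is cos²(θ/2); spin-down is sin²(θ/2).
θ = 80°, so P = cos²(40°) ≈ 0.587.

0.587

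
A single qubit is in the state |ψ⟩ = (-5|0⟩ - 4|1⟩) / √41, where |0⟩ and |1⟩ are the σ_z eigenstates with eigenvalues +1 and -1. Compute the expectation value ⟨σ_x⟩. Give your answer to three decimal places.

⟨σ_x⟩ = 2 Re(a* b)/(|a|²+|b|²) with a = -5, b = -4.
a* b = 20, so ⟨σ_x⟩ = 40/41.

0.976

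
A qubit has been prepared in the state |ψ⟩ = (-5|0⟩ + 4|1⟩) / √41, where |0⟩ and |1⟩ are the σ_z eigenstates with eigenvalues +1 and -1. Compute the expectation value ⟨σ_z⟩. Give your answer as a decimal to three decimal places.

0.220

⟨σ_z⟩ = |a|² - |b|² divided by |a|²+|b|², with a, b the |0⟩, |1⟩ amplitudes.
= (25 - 16)/41 = 9/41.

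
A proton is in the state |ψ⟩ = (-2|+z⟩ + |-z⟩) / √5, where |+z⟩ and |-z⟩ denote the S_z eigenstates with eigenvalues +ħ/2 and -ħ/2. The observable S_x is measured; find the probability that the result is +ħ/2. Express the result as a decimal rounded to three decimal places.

|+x⟩ = (|+z⟩ + |-z⟩)/√2, so ⟨+x|ψ⟩ = (-1) / (√2·√5).
P = |-1|² / 10 = 1/10.

0.100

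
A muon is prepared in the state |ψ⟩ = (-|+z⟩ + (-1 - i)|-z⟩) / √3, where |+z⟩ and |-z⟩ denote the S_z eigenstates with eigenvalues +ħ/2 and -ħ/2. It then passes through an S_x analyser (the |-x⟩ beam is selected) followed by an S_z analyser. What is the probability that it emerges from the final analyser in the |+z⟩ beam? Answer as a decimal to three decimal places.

First analyser (S_x): P(|-x⟩) = |⟨-x|ψ⟩|² = 1/6.
After stage 1 the state is |-x⟩; P(|+z⟩) = |⟨+z|-x⟩|² = 1/2.
Joint probability = 1/6 × 1/2 = 0.083.

0.083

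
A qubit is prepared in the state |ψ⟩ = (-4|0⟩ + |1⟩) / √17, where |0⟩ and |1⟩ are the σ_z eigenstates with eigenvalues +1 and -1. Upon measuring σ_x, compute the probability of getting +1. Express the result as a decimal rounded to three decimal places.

0.265

|+x⟩ = (|0⟩ + |1⟩)/√2, so ⟨+x|ψ⟩ = (-3) / (√2·√17).
P = |-3|² / 34 = 9/34.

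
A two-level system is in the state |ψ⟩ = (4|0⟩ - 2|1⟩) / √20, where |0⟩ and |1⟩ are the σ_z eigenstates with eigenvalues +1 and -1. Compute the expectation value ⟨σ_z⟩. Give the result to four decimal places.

⟨σ_z⟩ = |a|² - |b|² divided by |a|²+|b|², with a, b the |0⟩, |1⟩ amplitudes.
= (16 - 4)/20 = 12/20.

0.6000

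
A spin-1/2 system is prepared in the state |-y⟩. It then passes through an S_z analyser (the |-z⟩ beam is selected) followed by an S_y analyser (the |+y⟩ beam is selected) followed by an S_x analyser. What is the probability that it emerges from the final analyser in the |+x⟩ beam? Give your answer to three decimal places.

0.125

First analyser (S_z): from |-y⟩, P(|-z⟩) = 1/2.
After stage 1 the state is |-z⟩; P(|+y⟩) = |⟨+y|-z⟩|² = 1/2.
After stage 2 the state is |+y⟩; P(|+x⟩) = |⟨+x|+y⟩|² = 1/2.
Joint probability = 1/2 × 1/2 × 1/2 = 0.125.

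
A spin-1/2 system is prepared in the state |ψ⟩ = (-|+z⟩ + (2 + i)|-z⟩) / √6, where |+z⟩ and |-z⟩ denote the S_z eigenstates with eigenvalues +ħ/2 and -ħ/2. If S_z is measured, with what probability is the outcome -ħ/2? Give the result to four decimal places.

0.8333

The -ħ/2 outcome corresponds to |-z⟩. Its amplitude in |ψ⟩ is (2 + i)/√6.
P = |2 + i|² / 6 = 5/6.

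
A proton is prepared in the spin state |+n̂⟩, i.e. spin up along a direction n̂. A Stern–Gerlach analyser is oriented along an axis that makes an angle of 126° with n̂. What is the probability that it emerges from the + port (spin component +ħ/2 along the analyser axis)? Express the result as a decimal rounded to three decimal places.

0.206

For spin-½, the probability of finding spin-up along an axis at angle θ to the initial spin direction is cos²(θ/2); spin-down is sin²(θ/2).
θ = 126°, so P = cos²(63°) ≈ 0.206.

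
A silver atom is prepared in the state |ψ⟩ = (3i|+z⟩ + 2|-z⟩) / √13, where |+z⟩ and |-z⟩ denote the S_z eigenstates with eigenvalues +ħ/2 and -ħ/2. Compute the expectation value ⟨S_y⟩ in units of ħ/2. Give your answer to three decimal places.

-0.923

⟨σ_y⟩ = 2 Im(a* b)/(|a|²+|b|²) with a = 3i, b = 2.
a* b = -6i, so ⟨σ_y⟩ = -12/13.
⟨S_y⟩ = (ħ/2)·⟨σ_y⟩.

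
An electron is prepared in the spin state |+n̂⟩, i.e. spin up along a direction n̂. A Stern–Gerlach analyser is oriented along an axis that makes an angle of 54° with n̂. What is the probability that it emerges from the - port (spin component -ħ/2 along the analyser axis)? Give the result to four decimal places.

0.2061

For spin-½, the probability of finding spin-up along an axis at angle θ to the initial spin direction is cos²(θ/2); spin-down is sin²(θ/2).
θ = 54°, so P = sin²(27°) ≈ 0.2061.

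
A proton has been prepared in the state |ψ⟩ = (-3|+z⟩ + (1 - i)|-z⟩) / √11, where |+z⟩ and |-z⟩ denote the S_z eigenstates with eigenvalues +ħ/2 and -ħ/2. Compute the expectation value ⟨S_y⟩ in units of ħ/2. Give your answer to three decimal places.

0.545

⟨σ_y⟩ = 2 Im(a* b)/(|a|²+|b|²) with a = -3, b = (1 - i).
a* b = (-3 + 3i), so ⟨σ_y⟩ = 6/11.
⟨S_y⟩ = (ħ/2)·⟨σ_y⟩.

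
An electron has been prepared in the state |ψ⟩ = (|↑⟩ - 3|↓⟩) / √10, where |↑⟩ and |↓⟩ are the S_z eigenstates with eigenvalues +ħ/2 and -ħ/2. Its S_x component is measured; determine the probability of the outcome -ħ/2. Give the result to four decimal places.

0.8000

|-x⟩ = (|↑⟩ - |↓⟩)/√2, so ⟨-x|ψ⟩ = (4) / (√2·√10).
P = |4|² / 20 = 16/20.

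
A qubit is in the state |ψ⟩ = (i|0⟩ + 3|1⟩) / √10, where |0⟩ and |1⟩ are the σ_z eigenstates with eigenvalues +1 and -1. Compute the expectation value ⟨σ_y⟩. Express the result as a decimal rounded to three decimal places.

⟨σ_y⟩ = 2 Im(a* b)/(|a|²+|b|²) with a = i, b = 3.
a* b = -3i, so ⟨σ_y⟩ = -6/10.

-0.600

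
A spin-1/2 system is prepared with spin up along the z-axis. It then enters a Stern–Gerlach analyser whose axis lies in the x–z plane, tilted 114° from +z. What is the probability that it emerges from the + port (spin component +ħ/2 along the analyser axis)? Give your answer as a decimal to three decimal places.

For spin-½, the probability of finding spin-up along an axis at angle θ to the initial spin direction is cos²(θ/2); spin-down is sin²(θ/2).
θ = 114°, so P = cos²(57°) ≈ 0.297.

0.297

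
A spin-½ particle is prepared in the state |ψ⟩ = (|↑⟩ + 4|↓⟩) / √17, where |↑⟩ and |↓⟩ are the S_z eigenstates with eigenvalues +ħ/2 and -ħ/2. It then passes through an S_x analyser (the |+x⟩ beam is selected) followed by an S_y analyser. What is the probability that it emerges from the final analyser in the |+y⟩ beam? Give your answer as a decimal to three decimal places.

0.368

First analyser (S_x): P(|+x⟩) = |⟨+x|ψ⟩|² = 25/34.
After stage 1 the state is |+x⟩; P(|+y⟩) = |⟨+y|+x⟩|² = 1/2.
Joint probability = 25/34 × 1/2 = 0.368.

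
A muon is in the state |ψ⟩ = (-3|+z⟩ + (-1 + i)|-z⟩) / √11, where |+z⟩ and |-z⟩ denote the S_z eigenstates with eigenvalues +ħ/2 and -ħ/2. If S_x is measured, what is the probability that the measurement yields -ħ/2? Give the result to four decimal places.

|-x⟩ = (|+z⟩ - |-z⟩)/√2, so ⟨-x|ψ⟩ = (-2 - i) / (√2·√11).
P = |-2 - i|² / 22 = 5/22.

0.2273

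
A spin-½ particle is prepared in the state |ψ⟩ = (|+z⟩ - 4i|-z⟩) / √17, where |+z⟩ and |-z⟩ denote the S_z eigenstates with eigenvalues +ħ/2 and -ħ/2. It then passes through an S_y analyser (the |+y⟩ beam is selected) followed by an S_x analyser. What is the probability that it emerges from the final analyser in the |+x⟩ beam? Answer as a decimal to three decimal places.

First analyser (S_y): P(|+y⟩) = |⟨+y|ψ⟩|² = 9/34.
After stage 1 the state is |+y⟩; P(|+x⟩) = |⟨+x|+y⟩|² = 1/2.
Joint probability = 9/34 × 1/2 = 0.132.

0.132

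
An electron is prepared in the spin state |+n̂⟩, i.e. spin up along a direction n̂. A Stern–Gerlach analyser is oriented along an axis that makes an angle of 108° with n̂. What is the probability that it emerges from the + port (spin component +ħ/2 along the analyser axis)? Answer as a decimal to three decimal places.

0.345

For spin-½, the probability of finding spin-up along an axis at angle θ to the initial spin direction is cos²(θ/2); spin-down is sin²(θ/2).
θ = 108°, so P = cos²(54°) ≈ 0.345.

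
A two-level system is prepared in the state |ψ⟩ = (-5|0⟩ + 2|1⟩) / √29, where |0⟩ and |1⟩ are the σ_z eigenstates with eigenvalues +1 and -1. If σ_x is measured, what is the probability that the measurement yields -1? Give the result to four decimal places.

|-x⟩ = (|0⟩ - |1⟩)/√2, so ⟨-x|ψ⟩ = (-7) / (√2·√29).
P = |-7|² / 58 = 49/58.

0.8448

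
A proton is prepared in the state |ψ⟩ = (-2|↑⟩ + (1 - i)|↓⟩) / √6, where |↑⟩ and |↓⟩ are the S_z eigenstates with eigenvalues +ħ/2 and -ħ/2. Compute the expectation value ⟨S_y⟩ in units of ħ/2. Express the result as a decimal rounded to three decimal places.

0.667

⟨σ_y⟩ = 2 Im(a* b)/(|a|²+|b|²) with a = -2, b = (1 - i).
a* b = (-2 + 2i), so ⟨σ_y⟩ = 4/6.
⟨S_y⟩ = (ħ/2)·⟨σ_y⟩.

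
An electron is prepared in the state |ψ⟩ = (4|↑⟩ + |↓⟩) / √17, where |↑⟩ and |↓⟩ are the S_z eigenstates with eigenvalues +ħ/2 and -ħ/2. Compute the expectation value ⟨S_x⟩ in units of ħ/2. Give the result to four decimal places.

0.4706

⟨σ_x⟩ = 2 Re(a* b)/(|a|²+|b|²) with a = 4, b = 1.
a* b = 4, so ⟨σ_x⟩ = 8/17.
⟨S_x⟩ = (ħ/2)·⟨σ_x⟩.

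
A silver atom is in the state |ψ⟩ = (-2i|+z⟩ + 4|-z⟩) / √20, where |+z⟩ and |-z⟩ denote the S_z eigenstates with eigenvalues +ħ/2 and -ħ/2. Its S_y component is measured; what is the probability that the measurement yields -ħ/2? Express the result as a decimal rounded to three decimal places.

|-y⟩ = (|+z⟩ - i|-z⟩)/√2, so ⟨-y|ψ⟩ = (2i) / (√2·√20).
P = |2i|² / 40 = 4/40.

0.100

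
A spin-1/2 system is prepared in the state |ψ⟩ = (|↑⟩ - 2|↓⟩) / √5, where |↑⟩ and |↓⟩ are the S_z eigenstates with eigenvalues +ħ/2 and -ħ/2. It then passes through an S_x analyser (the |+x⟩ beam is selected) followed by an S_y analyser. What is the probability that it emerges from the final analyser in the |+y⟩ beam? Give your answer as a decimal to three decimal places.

0.050

First analyser (S_x): P(|+x⟩) = |⟨+x|ψ⟩|² = 1/10.
After stage 1 the state is |+x⟩; P(|+y⟩) = |⟨+y|+x⟩|² = 1/2.
Joint probability = 1/10 × 1/2 = 0.050.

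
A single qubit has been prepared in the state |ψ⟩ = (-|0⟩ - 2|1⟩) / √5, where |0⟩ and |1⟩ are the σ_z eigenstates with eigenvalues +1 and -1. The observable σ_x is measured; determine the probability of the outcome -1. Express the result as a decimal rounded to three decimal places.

0.100

|-x⟩ = (|0⟩ - |1⟩)/√2, so ⟨-x|ψ⟩ = (1) / (√2·√5).
P = |1|² / 10 = 1/10.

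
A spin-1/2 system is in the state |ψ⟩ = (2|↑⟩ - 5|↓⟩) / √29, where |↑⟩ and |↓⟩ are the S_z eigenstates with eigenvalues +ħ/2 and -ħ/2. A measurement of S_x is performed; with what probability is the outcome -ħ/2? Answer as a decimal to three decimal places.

0.845

|-x⟩ = (|↑⟩ - |↓⟩)/√2, so ⟨-x|ψ⟩ = (7) / (√2·√29).
P = |7|² / 58 = 49/58.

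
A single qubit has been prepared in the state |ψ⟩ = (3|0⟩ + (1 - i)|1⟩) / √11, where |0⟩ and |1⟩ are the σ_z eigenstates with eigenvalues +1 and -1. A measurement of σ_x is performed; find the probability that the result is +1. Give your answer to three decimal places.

0.773

|+x⟩ = (|0⟩ + |1⟩)/√2, so ⟨+x|ψ⟩ = (4 - i) / (√2·√11).
P = |4 - i|² / 22 = 17/22.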